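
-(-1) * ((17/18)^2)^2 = 83521/104976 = 0.80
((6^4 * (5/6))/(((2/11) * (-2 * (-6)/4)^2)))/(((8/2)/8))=1320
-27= -27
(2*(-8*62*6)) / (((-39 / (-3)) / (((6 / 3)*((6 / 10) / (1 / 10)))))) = -71424 / 13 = -5494.15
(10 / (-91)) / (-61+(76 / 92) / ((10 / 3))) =2300 / 1271543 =0.00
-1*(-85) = 85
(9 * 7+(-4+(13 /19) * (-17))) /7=900 /133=6.77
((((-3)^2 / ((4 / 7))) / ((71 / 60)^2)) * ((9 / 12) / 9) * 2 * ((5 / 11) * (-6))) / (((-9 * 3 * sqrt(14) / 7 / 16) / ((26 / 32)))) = 68250 * sqrt(14) / 55451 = 4.61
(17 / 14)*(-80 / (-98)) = 340 / 343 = 0.99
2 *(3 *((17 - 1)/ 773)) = 96/ 773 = 0.12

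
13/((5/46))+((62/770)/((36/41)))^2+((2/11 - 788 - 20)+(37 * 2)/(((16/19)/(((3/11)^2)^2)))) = -15985483123529/23244051600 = -687.72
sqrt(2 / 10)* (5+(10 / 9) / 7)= 2.31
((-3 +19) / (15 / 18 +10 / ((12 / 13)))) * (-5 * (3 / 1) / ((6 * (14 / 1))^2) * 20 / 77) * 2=-40 / 26411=-0.00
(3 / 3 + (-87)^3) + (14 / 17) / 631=-7063750940 / 10727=-658502.00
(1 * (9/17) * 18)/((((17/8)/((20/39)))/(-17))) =-8640/221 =-39.10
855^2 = 731025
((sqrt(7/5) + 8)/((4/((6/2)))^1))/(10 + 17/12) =9* sqrt(35)/685 + 72/137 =0.60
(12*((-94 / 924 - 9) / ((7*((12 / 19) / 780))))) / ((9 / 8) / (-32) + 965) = -2658905600 / 133149709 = -19.97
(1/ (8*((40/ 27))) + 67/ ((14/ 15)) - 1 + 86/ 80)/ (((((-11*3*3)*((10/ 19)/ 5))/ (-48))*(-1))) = -1020661/ 3080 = -331.38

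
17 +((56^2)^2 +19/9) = 88510636/9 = 9834515.11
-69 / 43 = -1.60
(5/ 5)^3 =1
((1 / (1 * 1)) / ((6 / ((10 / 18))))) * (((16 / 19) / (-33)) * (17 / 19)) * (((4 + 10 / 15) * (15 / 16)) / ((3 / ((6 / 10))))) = -595 / 321651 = -0.00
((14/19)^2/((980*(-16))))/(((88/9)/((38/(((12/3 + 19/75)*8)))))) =-135/34135552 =-0.00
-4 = -4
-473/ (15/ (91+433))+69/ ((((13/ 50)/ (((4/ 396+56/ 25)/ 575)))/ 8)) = -59041692/ 3575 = -16515.16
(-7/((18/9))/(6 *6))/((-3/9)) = 7/24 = 0.29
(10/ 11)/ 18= 5/ 99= 0.05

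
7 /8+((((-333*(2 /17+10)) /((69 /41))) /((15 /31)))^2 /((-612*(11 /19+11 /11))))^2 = 193161292280503342813424070407 /615520346814955125000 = 313817883.16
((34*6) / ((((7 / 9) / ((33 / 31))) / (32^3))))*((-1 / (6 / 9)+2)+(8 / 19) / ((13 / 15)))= 483432136704 / 53599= 9019424.55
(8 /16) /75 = 1 /150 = 0.01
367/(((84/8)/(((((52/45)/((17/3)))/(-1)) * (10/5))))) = -76336/5355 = -14.26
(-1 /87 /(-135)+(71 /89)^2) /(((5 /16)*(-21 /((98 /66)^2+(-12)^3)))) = 1780594151523296 /10637760620025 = 167.38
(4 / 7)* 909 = 3636 / 7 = 519.43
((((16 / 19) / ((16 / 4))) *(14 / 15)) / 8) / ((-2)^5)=-7 / 9120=-0.00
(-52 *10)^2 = 270400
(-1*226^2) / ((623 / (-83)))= 4239308 / 623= 6804.67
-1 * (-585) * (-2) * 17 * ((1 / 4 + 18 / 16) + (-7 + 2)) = 288405 / 4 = 72101.25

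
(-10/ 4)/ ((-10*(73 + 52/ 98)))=49/ 14412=0.00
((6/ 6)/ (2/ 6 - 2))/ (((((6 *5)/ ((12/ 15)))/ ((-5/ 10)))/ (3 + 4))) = 7/ 125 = 0.06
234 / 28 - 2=89 / 14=6.36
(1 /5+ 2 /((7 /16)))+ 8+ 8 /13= 6091 /455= 13.39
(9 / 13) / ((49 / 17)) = 153 / 637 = 0.24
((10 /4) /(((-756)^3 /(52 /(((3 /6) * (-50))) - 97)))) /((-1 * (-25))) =2477 /108020304000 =0.00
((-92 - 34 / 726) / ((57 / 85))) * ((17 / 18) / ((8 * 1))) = -16.20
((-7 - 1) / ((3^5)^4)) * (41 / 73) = -328 / 254535261273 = -0.00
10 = 10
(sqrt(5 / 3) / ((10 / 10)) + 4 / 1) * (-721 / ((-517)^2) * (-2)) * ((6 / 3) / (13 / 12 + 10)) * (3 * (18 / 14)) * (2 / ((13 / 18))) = 1601856 * sqrt(15) / 462142681 + 19222272 / 462142681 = 0.06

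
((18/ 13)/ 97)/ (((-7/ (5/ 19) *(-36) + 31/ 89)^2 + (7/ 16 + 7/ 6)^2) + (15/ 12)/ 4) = 8212492800/ 527962533709167661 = 0.00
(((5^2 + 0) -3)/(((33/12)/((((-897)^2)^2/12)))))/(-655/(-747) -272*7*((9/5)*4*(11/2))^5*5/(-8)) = 15500145680516250/4161789957238171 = 3.72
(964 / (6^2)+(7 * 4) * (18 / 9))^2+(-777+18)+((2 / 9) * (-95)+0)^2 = 529646 / 81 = 6538.84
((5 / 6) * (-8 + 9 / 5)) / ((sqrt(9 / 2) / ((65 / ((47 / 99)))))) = -22165 * sqrt(2) / 94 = -333.47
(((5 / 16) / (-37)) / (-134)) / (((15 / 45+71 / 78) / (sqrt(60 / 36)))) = 65 * sqrt(15) / 3847408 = 0.00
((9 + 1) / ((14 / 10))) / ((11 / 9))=450 / 77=5.84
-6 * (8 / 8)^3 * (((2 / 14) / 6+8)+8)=-673 / 7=-96.14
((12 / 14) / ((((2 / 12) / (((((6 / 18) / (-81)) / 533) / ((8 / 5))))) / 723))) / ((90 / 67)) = -16147 / 1208844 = -0.01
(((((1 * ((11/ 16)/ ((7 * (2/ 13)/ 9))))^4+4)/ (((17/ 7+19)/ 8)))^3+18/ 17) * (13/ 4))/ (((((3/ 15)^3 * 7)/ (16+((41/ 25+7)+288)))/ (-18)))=-36065587512202004094437106128792136580049/ 1621998168325679792888217600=-22235282515411.83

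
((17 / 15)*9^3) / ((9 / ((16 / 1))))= 7344 / 5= 1468.80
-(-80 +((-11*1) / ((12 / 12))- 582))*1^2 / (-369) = -673 / 369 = -1.82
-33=-33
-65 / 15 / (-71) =13 / 213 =0.06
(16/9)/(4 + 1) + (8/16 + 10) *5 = 4757/90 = 52.86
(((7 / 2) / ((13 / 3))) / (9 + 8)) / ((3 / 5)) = 35 / 442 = 0.08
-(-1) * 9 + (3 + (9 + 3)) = 24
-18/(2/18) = -162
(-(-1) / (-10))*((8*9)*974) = -7012.80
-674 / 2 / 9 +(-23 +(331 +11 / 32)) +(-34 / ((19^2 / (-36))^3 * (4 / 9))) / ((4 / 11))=3673299383467 / 13549213728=271.11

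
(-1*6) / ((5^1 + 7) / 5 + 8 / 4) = -1.36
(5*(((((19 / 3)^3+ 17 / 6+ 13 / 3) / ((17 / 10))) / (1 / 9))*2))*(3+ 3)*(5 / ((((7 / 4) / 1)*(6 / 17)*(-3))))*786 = -527930000 / 3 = -175976666.67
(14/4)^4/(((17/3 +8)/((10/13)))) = 36015/4264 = 8.45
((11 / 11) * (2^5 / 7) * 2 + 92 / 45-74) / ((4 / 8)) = -125.63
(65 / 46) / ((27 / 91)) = 5915 / 1242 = 4.76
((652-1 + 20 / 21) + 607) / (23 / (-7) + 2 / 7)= -26438 / 63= -419.65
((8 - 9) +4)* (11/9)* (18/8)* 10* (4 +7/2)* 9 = 22275/4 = 5568.75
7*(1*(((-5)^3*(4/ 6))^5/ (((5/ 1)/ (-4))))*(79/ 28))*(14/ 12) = 54003906250000/ 729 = 74079432441.70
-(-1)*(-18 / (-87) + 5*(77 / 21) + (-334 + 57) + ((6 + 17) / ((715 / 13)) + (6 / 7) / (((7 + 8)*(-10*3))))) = -14405278 / 55825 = -258.04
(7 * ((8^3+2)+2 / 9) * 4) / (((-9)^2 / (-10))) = -1295840 / 729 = -1777.56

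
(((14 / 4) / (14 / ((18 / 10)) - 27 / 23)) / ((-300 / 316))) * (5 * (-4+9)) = -38157 / 2734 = -13.96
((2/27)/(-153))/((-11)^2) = -2/499851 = -0.00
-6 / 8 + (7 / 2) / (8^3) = -761 / 1024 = -0.74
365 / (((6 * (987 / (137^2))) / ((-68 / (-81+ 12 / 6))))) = 995.74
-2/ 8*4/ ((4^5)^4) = -1/ 1099511627776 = -0.00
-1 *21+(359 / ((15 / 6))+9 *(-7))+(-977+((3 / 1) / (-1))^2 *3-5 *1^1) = -4477 / 5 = -895.40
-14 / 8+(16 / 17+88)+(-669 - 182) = -51939 / 68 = -763.81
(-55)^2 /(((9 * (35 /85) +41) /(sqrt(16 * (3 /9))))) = 10285 * sqrt(3) /114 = 156.26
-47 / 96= -0.49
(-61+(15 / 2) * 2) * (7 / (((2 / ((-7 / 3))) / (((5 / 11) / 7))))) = 805 / 33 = 24.39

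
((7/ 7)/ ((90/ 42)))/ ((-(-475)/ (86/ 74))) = 301/ 263625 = 0.00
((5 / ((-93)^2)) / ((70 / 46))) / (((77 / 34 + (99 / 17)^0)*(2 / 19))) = 7429 / 6720273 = 0.00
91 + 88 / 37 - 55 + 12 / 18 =4334 / 111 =39.05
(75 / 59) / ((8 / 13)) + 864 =408783 / 472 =866.07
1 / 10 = 0.10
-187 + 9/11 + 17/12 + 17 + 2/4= -22079/132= -167.27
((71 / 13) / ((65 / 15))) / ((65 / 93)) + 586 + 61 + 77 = 7972949 / 10985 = 725.80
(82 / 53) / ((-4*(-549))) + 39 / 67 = 2272313 / 3898998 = 0.58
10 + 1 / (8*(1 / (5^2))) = 105 / 8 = 13.12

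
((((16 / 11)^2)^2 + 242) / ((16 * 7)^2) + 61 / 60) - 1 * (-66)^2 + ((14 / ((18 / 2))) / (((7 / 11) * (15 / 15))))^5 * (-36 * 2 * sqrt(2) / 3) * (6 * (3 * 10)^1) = -824581120 * sqrt(2) / 2187 - 5998637072377 / 1377425280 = -537566.58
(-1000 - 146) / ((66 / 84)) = -1458.55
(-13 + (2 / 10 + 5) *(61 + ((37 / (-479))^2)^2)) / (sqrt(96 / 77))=80070314071787 *sqrt(462) / 6317180697720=272.44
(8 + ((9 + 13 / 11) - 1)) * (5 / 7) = 135 / 11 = 12.27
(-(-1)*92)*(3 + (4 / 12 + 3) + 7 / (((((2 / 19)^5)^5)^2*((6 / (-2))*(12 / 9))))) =-4184342045959675988069070450926127498831058995645953654511868880731 / 3377699720527872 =-1238814101955084601316140000000000000000000000000000.00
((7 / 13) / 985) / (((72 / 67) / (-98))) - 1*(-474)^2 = -103571165461 / 460980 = -224676.05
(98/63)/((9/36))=56/9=6.22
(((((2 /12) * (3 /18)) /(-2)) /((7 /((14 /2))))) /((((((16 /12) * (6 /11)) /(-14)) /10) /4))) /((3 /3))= 385 /36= 10.69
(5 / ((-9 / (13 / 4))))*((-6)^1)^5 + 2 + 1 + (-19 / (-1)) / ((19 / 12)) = 14055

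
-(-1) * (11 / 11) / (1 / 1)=1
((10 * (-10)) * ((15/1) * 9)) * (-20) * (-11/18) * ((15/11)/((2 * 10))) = -11250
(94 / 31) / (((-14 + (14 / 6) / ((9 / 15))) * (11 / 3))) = -2538 / 31031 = -0.08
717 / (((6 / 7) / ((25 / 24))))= 41825 / 48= 871.35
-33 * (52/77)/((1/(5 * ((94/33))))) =-24440/77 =-317.40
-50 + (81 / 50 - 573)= -31069 / 50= -621.38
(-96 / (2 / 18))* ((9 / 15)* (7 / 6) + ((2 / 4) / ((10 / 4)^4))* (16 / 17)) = -6536592 / 10625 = -615.21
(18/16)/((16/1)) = 9/128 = 0.07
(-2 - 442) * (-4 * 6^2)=63936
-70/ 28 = -5/ 2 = -2.50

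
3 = 3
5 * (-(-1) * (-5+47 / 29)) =-16.90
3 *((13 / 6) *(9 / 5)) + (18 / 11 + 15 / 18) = 2338 / 165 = 14.17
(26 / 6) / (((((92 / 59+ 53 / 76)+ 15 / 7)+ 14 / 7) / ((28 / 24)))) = 1428154 / 1807821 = 0.79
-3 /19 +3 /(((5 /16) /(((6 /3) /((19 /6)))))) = 561 /95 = 5.91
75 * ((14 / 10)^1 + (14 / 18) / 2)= 805 / 6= 134.17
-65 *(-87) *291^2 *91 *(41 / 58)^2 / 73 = 2525978763945 / 8468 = 298296972.60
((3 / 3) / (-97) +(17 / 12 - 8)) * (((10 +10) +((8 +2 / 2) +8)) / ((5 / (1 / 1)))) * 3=-56795 / 388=-146.38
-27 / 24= -9 / 8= -1.12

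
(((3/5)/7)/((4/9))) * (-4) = -27/35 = -0.77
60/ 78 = 10/ 13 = 0.77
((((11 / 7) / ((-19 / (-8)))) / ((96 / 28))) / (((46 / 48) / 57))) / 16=33 / 46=0.72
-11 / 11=-1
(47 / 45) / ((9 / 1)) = 47 / 405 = 0.12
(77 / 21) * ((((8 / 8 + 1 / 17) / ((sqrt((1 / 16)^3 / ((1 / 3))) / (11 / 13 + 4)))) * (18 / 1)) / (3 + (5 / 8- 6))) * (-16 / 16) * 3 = 38320128 * sqrt(3) / 4199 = 15806.72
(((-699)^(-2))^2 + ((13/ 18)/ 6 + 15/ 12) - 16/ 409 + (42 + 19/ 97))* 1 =412252925632368421/ 9471172471575273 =43.53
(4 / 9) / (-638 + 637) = -4 / 9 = -0.44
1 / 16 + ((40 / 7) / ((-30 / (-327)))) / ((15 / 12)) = 27939 / 560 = 49.89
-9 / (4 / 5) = -45 / 4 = -11.25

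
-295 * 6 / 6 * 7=-2065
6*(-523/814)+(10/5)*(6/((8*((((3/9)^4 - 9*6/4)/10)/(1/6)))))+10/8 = -1985185/711436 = -2.79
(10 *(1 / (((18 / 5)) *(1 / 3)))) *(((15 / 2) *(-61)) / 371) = -7625 / 742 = -10.28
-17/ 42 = -0.40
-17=-17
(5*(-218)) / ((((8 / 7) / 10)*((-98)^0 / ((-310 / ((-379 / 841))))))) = -2486521625 / 379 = -6560743.07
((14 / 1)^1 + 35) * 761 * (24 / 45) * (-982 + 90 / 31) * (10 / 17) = -18108731648 / 1581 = -11453973.21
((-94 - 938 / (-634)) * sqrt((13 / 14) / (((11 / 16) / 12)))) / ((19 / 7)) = -117316 * sqrt(6006) / 66253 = -137.23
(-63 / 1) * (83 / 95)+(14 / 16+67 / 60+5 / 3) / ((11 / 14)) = -631841 / 12540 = -50.39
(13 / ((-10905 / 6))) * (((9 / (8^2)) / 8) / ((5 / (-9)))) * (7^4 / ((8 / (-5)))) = -2528253 / 7444480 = -0.34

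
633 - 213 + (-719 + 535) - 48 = 188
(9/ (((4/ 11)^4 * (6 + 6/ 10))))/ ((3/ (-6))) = -19965/ 128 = -155.98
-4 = -4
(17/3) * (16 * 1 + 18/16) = 2329/24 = 97.04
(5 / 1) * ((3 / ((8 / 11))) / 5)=33 / 8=4.12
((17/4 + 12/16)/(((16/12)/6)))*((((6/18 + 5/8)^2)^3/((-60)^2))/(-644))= -6436343/856141332480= -0.00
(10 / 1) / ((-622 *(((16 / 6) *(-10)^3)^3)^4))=-531441 / 4274351452979200000000000000000000000000000000000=-0.00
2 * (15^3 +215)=7180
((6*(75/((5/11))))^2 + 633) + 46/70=34325678/35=980733.66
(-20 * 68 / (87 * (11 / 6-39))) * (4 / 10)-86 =-555074 / 6467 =-85.83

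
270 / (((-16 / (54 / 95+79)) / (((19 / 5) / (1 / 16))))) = -81637.20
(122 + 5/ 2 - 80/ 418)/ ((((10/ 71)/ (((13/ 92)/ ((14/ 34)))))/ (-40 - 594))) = -36922350881/ 192280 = -192023.88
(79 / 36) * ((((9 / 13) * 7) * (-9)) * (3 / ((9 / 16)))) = -6636 / 13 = -510.46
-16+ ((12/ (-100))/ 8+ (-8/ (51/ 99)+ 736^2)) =1841659149/ 3400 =541664.46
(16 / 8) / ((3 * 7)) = 2 / 21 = 0.10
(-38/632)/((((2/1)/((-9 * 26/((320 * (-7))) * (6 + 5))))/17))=-415701/707840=-0.59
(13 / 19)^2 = 169 / 361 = 0.47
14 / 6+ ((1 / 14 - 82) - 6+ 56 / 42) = -3539 / 42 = -84.26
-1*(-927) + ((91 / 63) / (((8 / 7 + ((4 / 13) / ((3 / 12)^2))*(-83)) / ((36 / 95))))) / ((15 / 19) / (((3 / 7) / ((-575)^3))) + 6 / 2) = 285891370992319783 / 308404930951800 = 927.00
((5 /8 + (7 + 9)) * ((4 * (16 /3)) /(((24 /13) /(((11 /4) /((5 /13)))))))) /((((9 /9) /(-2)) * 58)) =-247247 /5220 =-47.37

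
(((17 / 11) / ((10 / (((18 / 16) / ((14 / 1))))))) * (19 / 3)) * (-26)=-12597 / 6160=-2.04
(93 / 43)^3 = 804357 / 79507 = 10.12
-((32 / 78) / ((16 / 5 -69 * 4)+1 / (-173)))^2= -191545600 / 84697104828609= -0.00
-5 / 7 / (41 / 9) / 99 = -5 / 3157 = -0.00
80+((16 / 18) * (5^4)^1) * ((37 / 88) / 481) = 103585 / 1287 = 80.49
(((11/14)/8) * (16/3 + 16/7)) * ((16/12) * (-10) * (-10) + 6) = 45980/441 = 104.26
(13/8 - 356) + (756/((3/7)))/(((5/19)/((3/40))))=29673/200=148.36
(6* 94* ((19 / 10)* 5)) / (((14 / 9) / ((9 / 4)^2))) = 1952991 / 112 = 17437.42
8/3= 2.67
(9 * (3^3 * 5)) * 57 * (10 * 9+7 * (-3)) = 4778595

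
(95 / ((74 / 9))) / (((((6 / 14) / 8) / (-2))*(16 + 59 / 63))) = -1005480 / 39479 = -25.47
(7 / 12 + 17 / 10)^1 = 137 / 60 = 2.28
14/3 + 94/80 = 701/120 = 5.84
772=772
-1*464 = -464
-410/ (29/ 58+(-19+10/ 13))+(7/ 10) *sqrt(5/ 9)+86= 7 *sqrt(5)/ 30+50306/ 461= 109.65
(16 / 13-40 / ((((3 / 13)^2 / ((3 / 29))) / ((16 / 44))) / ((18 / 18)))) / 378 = -168104 / 2351349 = -0.07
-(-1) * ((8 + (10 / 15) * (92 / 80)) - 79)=-2107 / 30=-70.23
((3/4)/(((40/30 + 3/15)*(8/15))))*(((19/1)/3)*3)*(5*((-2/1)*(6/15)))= -12825/184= -69.70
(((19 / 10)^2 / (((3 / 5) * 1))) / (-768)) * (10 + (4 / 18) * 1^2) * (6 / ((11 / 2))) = -0.09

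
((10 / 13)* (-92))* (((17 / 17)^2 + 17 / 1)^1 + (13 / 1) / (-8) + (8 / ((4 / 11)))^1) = -35305 / 13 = -2715.77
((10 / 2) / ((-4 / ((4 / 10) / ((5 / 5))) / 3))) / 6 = -1 / 4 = -0.25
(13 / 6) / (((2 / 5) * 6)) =0.90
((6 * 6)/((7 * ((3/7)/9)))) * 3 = 324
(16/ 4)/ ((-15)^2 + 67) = 1/ 73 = 0.01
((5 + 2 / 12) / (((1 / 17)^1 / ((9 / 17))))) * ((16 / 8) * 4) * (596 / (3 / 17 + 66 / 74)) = 2905351 / 14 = 207525.07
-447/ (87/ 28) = -4172/ 29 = -143.86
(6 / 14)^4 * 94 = 7614 / 2401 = 3.17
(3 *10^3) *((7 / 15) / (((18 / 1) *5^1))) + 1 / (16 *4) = 8969 / 576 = 15.57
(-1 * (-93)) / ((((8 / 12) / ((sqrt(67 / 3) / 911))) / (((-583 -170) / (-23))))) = 70029 * sqrt(201) / 41906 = 23.69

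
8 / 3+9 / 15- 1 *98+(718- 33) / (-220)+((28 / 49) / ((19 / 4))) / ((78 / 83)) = -37170337 / 380380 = -97.72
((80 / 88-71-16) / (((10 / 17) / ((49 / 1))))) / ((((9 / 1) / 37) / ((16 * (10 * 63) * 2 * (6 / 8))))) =-4903497816 / 11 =-445772528.73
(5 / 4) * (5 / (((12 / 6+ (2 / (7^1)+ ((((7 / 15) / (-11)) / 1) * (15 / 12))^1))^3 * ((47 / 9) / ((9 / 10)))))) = 39937506840 / 412663010209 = 0.10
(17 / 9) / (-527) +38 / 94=5254 / 13113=0.40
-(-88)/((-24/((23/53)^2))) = -5819/8427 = -0.69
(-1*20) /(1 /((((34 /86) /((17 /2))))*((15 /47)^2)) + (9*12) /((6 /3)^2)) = -9000 /107137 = -0.08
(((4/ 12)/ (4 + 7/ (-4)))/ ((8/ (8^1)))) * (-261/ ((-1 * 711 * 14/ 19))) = 1102/ 14931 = 0.07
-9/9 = -1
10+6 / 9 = 32 / 3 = 10.67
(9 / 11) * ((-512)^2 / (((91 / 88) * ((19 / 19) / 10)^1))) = 188743680 / 91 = 2074106.37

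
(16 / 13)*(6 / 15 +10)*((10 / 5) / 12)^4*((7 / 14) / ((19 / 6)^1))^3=0.00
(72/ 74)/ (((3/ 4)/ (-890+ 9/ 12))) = -42684/ 37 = -1153.62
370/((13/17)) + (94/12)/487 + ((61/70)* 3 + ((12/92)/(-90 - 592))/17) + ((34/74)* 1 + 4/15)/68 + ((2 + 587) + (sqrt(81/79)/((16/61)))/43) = 549* sqrt(79)/54352 + 14107813405311719/13117602437940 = 1075.58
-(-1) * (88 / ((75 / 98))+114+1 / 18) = 103069 / 450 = 229.04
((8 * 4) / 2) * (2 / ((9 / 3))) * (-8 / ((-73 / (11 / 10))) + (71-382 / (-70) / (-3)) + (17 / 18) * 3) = 5897744 / 7665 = 769.44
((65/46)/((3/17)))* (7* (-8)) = -30940/69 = -448.41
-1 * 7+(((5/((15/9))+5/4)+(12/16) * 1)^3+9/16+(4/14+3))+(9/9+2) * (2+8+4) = 18351/112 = 163.85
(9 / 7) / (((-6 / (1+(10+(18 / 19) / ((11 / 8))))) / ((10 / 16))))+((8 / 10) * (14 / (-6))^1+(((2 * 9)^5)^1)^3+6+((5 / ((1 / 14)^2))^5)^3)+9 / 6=37046626188693460277238843970928613322509315153163 / 50160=738569102645403913023102900000000000000000000.00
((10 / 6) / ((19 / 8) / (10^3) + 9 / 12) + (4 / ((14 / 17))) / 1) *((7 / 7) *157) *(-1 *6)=-280696532 / 42133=-6662.15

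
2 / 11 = 0.18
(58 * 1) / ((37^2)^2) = 58 / 1874161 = 0.00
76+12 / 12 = 77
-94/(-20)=47/10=4.70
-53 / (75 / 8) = -424 / 75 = -5.65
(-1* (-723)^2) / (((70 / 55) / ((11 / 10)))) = -63250209 / 140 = -451787.21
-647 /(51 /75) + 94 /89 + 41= -909.41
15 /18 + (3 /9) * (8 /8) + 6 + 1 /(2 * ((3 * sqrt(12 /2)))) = sqrt(6) /36 + 43 /6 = 7.23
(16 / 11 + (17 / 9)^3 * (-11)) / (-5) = 14.54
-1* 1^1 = -1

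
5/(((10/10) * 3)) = 5/3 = 1.67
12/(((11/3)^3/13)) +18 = 28170/1331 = 21.16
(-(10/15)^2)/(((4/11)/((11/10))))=-121/90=-1.34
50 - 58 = -8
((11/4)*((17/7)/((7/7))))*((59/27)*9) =131.35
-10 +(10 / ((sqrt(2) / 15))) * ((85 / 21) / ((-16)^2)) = -10 +2125 * sqrt(2) / 1792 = -8.32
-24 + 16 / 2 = -16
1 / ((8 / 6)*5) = 3 / 20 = 0.15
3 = 3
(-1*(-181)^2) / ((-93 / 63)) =687981 / 31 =22192.94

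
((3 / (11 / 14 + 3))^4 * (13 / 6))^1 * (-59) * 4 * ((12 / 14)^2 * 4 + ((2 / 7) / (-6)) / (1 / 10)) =-3918253248 / 7890481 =-496.58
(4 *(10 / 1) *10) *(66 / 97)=26400 / 97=272.16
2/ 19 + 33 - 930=-17041/ 19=-896.89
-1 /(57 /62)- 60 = -3482 /57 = -61.09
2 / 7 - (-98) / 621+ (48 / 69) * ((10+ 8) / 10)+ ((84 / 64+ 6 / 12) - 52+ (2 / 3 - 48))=-33324149 / 347760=-95.83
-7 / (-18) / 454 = 0.00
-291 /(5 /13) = -3783 /5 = -756.60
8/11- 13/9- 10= -1061/99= -10.72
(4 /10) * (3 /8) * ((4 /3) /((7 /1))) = 1 /35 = 0.03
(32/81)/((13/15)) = 160/351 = 0.46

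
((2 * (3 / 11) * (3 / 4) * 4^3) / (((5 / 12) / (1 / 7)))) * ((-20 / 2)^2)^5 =6912000000000 / 77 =89766233766.23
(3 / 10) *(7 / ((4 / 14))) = 147 / 20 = 7.35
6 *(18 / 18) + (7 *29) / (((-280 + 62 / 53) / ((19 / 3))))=1.39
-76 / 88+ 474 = 10409 / 22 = 473.14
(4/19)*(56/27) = 224/513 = 0.44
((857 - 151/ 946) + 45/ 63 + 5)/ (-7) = -123.22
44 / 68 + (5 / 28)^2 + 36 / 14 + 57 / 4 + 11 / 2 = 306549 / 13328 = 23.00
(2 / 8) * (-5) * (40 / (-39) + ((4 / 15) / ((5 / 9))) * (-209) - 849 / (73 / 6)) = 6089963 / 28470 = 213.91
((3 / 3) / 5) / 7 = 1 / 35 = 0.03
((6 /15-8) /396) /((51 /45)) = -19 /1122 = -0.02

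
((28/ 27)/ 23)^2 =0.00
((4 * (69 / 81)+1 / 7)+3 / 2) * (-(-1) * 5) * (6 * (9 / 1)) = 9545 / 7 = 1363.57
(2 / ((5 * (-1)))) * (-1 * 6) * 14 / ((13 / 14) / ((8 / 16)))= 1176 / 65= 18.09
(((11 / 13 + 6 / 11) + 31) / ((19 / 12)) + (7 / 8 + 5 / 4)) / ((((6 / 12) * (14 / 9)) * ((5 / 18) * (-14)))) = -5679963 / 760760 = -7.47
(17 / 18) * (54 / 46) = 51 / 46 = 1.11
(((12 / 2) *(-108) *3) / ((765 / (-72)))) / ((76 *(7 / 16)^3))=15925248 / 553945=28.75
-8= -8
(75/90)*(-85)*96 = -6800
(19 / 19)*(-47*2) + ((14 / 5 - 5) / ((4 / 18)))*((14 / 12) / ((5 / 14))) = -6317 / 50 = -126.34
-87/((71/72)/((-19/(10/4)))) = 670.51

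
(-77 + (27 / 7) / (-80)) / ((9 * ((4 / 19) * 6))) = -819793 / 120960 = -6.78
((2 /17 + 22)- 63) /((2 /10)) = -3475 /17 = -204.41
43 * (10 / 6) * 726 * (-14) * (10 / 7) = -1040600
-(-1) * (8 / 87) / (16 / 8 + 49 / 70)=80 / 2349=0.03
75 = 75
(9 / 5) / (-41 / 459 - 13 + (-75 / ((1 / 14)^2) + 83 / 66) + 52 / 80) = -181764 / 1485535133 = -0.00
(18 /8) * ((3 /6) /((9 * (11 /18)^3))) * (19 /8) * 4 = 13851 /2662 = 5.20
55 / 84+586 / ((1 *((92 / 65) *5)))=161243 / 1932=83.46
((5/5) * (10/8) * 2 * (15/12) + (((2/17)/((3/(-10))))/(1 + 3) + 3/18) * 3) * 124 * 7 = 98301/34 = 2891.21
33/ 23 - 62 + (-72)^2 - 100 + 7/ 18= 5023.82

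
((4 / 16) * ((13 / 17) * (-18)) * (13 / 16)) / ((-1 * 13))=117 / 544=0.22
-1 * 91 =-91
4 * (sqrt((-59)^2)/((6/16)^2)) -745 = 8399/9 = 933.22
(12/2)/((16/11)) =33/8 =4.12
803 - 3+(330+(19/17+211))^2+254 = 85239262/289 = 294945.54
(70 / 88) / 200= 7 / 1760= 0.00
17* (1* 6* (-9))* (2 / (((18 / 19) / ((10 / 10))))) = -1938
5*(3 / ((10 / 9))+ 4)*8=268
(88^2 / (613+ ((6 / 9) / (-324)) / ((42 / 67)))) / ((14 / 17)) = 1586304 / 103409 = 15.34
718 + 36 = 754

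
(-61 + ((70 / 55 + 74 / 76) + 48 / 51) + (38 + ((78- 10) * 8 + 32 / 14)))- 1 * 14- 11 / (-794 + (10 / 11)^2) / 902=100307164518889 / 195731487028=512.47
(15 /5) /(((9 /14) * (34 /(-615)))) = -1435 /17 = -84.41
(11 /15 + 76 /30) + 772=11629 /15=775.27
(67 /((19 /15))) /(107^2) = 0.00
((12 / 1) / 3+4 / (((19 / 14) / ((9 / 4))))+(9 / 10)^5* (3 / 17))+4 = 475965793 / 32300000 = 14.74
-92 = -92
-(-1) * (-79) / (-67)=79 / 67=1.18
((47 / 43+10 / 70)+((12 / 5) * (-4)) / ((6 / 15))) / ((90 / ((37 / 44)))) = -21127 / 99330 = -0.21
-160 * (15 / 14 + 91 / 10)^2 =-4055552 / 245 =-16553.27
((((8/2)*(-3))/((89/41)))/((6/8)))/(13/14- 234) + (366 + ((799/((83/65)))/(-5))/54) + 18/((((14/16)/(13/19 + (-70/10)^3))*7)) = -778304814472771/1211793485994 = -642.28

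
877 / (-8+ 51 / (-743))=-651611 / 5995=-108.69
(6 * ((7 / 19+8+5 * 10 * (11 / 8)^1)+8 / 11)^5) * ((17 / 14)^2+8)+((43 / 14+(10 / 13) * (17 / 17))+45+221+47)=12077660748330254293929036151 / 74319499314092032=162509985398.14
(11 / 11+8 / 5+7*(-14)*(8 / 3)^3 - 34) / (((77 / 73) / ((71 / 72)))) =-1322281777 / 748440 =-1766.72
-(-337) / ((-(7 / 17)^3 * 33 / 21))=-1655681 / 539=-3071.76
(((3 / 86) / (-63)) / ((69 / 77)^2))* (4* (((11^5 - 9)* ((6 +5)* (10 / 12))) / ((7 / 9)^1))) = -1071734510 / 204723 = -5235.05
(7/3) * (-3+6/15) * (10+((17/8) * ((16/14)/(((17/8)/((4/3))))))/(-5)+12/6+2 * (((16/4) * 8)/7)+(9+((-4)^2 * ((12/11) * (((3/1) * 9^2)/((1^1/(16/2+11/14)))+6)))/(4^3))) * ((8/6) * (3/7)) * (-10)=73720972/3465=21275.89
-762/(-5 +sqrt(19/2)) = 762 *sqrt(38)/31 +7620/31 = 397.33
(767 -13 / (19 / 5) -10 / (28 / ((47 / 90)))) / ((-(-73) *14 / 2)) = 3655123 / 2446668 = 1.49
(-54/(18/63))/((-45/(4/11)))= 84/55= 1.53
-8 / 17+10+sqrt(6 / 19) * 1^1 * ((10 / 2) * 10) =162 / 17+50 * sqrt(114) / 19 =37.63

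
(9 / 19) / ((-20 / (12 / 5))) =-27 / 475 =-0.06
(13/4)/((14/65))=845/56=15.09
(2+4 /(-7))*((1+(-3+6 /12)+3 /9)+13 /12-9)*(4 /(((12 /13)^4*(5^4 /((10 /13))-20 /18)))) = -3113149 /35332416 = -0.09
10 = 10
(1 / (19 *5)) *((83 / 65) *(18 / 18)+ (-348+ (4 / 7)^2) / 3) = -1095139 / 907725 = -1.21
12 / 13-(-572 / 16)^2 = -265645 / 208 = -1277.14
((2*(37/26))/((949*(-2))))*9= -0.01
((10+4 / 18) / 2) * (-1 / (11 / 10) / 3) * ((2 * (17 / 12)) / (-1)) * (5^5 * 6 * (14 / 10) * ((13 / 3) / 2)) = 222381250 / 891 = 249586.14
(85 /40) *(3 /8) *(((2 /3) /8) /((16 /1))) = 17 /4096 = 0.00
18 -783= -765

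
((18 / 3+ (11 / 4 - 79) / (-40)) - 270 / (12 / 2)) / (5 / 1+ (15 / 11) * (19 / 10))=-13057 / 2672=-4.89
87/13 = 6.69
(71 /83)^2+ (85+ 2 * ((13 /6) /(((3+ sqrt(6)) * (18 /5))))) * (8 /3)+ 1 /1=129239510 /558009 - 260 * sqrt(6) /243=228.99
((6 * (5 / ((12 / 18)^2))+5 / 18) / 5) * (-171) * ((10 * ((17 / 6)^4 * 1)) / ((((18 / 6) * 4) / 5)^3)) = -60500524375 / 559872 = -108061.35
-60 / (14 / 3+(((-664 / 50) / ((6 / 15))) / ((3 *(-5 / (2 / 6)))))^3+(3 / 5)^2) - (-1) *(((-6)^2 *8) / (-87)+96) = 146382500148 / 1793103959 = 81.64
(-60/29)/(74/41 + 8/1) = -410/1943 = -0.21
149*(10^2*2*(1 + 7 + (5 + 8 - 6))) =447000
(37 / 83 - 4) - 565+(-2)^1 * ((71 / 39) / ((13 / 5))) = -23984260 / 42081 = -569.95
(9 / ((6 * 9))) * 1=0.17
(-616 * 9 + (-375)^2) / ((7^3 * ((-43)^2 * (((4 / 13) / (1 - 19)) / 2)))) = -15804477 / 634207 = -24.92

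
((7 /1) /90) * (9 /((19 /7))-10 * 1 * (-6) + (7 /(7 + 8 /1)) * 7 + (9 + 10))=170737 /25650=6.66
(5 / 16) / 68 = 5 / 1088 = 0.00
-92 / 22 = -4.18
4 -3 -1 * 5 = -4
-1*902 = -902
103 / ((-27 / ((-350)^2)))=-12617500 / 27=-467314.81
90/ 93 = 30/ 31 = 0.97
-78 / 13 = -6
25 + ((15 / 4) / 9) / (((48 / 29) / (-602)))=-36445 / 288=-126.55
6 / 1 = 6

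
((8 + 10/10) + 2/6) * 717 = 6692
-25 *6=-150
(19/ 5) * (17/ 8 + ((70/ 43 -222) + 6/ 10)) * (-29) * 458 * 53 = 2503480820911/ 4300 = 582204842.07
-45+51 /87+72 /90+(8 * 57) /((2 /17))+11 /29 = 555751 /145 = 3832.77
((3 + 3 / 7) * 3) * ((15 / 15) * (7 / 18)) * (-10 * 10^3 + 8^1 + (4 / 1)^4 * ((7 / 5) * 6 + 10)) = -105632 / 5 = -21126.40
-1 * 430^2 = -184900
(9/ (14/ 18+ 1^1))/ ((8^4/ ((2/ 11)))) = 81/ 360448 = 0.00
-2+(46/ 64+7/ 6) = -0.11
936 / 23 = 40.70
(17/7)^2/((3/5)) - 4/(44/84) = 3547/1617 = 2.19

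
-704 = -704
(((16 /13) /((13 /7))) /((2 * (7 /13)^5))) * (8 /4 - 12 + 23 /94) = -1151228 /16121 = -71.41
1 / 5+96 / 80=7 / 5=1.40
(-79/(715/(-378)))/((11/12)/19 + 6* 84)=6808536/82169945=0.08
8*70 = 560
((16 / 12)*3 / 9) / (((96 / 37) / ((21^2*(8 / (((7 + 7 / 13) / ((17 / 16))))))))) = 8177 / 96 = 85.18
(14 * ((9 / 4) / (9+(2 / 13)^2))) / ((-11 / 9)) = -95823 / 33550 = -2.86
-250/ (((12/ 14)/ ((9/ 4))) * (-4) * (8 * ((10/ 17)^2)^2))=1753941/ 10240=171.28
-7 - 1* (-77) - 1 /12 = 839 /12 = 69.92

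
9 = 9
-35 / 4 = -8.75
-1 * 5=-5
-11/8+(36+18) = 421/8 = 52.62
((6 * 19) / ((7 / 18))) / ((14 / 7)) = 1026 / 7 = 146.57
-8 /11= -0.73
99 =99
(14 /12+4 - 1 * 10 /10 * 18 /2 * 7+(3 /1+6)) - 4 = -317 /6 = -52.83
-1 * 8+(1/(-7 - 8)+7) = -16/15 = -1.07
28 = 28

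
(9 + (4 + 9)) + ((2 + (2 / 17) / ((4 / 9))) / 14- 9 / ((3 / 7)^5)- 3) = -1107695 / 1836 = -603.32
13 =13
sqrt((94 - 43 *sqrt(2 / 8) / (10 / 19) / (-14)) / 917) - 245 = -245 + sqrt(35549470) / 18340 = -244.67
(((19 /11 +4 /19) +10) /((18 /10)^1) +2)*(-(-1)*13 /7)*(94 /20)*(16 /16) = 9920807 /131670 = 75.35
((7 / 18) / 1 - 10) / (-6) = 173 / 108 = 1.60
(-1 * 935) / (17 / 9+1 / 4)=-3060 / 7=-437.14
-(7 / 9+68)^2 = -383161 / 81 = -4730.38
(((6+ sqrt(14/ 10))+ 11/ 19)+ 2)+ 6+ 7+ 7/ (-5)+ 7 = sqrt(35)/ 5+ 2582/ 95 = 28.36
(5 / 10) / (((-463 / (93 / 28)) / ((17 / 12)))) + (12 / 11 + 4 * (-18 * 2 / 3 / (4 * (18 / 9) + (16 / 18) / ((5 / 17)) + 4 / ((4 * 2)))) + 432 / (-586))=-1323174626437 / 346631535712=-3.82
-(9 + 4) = -13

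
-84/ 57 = -28/ 19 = -1.47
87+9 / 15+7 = 473 / 5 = 94.60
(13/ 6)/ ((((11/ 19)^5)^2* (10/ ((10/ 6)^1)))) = 79703861351413/ 933747285636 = 85.36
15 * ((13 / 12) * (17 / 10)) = 221 / 8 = 27.62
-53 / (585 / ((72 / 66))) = -212 / 2145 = -0.10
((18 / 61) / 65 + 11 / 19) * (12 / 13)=527484 / 979355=0.54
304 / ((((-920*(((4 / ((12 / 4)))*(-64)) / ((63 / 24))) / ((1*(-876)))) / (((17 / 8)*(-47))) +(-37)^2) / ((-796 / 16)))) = -166723996572 / 15095354627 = -11.04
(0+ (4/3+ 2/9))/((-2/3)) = -7/3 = -2.33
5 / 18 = 0.28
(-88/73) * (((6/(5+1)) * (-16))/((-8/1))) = -176/73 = -2.41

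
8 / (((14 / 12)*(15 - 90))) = -16 / 175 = -0.09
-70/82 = -35/41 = -0.85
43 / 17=2.53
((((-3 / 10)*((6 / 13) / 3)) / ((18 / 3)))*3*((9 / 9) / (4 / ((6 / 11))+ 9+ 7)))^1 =-9 / 9100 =-0.00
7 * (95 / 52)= 665 / 52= 12.79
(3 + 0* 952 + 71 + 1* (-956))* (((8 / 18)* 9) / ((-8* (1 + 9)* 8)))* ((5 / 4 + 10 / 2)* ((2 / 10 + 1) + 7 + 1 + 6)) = 8379 / 16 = 523.69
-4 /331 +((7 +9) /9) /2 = 2612 /2979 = 0.88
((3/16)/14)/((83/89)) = 267/18592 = 0.01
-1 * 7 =-7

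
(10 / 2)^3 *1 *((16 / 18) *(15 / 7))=5000 / 21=238.10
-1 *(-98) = 98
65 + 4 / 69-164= -6827 / 69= -98.94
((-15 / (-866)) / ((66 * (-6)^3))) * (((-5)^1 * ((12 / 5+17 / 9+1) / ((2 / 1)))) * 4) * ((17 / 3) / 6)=10115 / 166666896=0.00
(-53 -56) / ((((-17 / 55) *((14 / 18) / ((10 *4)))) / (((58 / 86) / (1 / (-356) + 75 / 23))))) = 512468906400 / 136506209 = 3754.18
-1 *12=-12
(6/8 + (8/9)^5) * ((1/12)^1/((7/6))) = 308219/3306744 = 0.09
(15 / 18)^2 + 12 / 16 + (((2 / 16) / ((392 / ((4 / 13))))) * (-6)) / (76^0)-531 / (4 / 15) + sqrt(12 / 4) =-1988.07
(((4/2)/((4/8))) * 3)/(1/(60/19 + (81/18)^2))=5337/19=280.89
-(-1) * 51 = 51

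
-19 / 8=-2.38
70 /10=7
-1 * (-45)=45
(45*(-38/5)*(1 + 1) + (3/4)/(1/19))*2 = -2679/2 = -1339.50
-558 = -558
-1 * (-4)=4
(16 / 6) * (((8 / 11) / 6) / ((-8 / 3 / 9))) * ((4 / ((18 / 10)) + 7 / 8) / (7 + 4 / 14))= -1561 / 3366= -0.46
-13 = -13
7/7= 1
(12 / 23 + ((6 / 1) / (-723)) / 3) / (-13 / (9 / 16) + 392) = 2589 / 1840276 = 0.00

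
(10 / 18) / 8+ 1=1.07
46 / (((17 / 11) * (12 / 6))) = 253 / 17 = 14.88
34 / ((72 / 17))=289 / 36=8.03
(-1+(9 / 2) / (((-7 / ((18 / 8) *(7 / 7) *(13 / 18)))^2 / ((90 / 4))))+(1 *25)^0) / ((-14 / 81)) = -5544045 / 175616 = -31.57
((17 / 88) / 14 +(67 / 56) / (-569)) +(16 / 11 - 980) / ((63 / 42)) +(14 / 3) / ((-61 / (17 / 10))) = -418516514987 / 641422320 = -652.48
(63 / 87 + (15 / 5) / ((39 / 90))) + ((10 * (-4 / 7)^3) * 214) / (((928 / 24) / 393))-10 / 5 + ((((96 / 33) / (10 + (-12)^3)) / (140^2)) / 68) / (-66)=-555603385956224761 / 137092651495800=-4052.76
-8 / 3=-2.67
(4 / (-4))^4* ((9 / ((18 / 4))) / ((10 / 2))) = 2 / 5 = 0.40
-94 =-94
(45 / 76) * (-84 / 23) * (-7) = 15.14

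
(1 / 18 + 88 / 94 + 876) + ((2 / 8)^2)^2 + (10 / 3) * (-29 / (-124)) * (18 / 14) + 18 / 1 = 21054603919 / 23498496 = 896.00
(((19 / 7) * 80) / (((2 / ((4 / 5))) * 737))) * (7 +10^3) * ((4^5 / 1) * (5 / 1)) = 3134750720 / 5159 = 607627.59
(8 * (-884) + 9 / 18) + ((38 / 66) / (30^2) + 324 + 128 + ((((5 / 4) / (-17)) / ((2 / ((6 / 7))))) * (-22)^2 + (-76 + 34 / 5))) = -23693775649 / 3534300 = -6703.95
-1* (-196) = 196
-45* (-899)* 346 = 13997430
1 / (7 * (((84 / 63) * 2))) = 3 / 56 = 0.05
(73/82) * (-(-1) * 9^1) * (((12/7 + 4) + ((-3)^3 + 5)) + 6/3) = -32850/287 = -114.46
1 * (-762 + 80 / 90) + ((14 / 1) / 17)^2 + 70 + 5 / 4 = -7170259 / 10404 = -689.18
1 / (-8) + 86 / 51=637 / 408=1.56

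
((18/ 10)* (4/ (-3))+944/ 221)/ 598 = 1034/ 330395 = 0.00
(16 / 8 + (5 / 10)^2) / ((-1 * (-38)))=0.06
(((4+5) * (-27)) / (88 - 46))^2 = 6561 / 196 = 33.47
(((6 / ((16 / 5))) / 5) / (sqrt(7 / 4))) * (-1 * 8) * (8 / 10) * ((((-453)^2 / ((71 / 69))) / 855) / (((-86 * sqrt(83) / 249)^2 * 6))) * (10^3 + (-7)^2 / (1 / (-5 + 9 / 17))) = -15602379275268 * sqrt(7) / 7420545475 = -5562.94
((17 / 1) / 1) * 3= 51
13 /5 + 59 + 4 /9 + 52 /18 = 974 /15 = 64.93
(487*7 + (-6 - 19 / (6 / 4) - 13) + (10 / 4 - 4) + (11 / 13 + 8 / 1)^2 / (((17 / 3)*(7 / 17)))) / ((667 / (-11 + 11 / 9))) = -49.98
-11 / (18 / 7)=-4.28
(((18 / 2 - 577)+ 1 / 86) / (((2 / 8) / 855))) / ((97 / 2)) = -40051.96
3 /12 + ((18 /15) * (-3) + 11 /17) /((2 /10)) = -987 /68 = -14.51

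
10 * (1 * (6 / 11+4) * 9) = 4500 / 11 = 409.09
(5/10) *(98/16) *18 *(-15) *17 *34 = -1911735/4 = -477933.75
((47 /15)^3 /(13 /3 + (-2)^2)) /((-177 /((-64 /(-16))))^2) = 1661168 /881128125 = 0.00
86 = 86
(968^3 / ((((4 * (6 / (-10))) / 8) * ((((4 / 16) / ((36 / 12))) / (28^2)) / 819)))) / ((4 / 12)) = -69888751525232640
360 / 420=6 / 7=0.86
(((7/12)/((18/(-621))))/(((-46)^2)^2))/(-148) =7/230491648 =0.00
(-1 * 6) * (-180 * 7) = 7560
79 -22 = 57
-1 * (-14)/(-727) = -14/727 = -0.02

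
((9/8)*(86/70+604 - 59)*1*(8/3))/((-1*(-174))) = 9559/1015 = 9.42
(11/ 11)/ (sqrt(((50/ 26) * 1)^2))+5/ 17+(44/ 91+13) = 552961/ 38675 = 14.30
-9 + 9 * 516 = 4635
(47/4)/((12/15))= 235/16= 14.69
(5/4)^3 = 125/64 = 1.95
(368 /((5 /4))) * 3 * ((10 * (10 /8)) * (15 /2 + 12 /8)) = 99360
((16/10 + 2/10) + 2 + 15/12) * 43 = 4343/20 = 217.15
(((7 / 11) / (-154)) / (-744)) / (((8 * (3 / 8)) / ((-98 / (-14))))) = 7 / 540144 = 0.00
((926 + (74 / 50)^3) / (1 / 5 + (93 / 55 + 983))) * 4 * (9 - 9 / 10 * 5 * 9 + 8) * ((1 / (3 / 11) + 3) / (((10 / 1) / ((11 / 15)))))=-36698597716 / 846390625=-43.36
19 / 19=1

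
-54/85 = -0.64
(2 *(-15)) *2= -60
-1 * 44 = -44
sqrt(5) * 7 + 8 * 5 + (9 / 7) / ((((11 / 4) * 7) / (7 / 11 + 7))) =7 * sqrt(5) + 34312 / 847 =56.16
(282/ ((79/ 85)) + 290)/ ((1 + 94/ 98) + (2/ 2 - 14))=-2297120/ 42739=-53.75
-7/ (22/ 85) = -595/ 22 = -27.05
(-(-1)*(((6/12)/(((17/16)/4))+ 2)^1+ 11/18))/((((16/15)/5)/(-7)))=-240625/1632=-147.44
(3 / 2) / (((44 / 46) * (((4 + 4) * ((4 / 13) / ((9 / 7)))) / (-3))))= -24219 / 9856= -2.46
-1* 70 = -70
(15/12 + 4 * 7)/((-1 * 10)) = -117/40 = -2.92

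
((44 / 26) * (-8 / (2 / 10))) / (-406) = 440 / 2639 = 0.17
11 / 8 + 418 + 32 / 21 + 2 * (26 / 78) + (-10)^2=87623 / 168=521.57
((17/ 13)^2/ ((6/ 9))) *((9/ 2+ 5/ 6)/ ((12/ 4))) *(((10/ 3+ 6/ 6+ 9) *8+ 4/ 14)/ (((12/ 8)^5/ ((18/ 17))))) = 19549184/ 287469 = 68.00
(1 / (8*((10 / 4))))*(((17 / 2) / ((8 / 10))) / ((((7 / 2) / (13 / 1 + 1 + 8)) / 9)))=1683 / 56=30.05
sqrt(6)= 2.45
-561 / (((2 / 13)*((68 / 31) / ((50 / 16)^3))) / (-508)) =26390203125 / 1024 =25771682.74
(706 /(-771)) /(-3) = 706 /2313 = 0.31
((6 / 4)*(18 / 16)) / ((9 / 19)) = 57 / 16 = 3.56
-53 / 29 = -1.83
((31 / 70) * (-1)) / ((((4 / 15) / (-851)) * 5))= 79143 / 280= 282.65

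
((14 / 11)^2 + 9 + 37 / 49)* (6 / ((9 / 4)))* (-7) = -539536 / 2541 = -212.33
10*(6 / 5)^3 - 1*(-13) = 757 / 25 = 30.28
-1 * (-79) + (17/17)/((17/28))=1371/17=80.65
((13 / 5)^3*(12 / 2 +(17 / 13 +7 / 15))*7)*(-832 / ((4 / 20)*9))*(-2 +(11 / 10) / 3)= 36557236352 / 50625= 722118.25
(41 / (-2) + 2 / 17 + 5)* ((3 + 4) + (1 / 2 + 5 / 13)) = -107215 / 884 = -121.28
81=81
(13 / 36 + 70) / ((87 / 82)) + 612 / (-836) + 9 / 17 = 367862189 / 5563998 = 66.11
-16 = -16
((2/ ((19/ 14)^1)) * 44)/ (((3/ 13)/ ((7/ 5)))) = 112112/ 285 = 393.38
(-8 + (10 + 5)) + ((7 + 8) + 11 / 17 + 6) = 487 / 17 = 28.65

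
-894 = -894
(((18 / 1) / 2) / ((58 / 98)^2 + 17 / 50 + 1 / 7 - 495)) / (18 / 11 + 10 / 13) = -660275 / 87212428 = -0.01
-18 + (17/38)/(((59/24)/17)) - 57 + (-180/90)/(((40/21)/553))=-14630313/22420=-652.56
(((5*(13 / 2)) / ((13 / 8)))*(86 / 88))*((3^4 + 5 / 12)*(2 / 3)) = 210055 / 198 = 1060.88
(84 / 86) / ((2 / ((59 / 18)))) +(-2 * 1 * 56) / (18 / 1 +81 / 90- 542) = 2449363 / 1349598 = 1.81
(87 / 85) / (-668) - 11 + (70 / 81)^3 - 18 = -855652074787 / 30175219980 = -28.36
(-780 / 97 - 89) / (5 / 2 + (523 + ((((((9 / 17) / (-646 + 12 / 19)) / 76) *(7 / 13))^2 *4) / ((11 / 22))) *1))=-138250027162644904 / 748654813510963981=-0.18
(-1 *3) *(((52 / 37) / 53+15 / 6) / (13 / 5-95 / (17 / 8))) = 842265 / 4678946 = 0.18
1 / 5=0.20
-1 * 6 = -6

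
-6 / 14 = -3 / 7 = -0.43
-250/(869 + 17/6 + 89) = -300/1153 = -0.26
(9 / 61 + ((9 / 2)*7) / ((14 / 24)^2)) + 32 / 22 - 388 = -1380103 / 4697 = -293.83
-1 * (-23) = 23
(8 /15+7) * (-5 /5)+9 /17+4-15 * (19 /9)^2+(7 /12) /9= -69.79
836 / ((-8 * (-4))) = 209 / 8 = 26.12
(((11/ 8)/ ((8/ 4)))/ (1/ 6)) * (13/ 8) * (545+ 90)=272415/ 64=4256.48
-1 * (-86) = 86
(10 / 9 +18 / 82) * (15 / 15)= 491 / 369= 1.33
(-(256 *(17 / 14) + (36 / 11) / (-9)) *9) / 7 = -215172 / 539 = -399.21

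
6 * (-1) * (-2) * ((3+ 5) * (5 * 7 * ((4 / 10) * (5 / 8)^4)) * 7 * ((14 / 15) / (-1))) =-42875 / 32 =-1339.84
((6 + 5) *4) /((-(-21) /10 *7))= 440 /147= 2.99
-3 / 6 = -1 / 2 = -0.50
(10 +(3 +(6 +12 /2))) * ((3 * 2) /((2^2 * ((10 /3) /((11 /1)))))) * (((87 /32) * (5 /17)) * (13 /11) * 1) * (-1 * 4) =-254475 /544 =-467.78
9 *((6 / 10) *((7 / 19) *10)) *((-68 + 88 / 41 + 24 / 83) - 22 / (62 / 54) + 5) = -3179173914 / 2004367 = -1586.12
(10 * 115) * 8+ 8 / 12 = 27602 / 3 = 9200.67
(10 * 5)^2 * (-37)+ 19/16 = -1479981/16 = -92498.81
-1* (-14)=14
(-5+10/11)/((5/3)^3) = -243/275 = -0.88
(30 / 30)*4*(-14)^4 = 153664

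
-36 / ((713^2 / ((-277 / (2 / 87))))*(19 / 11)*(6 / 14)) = 11133738 / 9659011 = 1.15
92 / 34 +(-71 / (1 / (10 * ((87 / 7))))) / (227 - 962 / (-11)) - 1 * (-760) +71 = 110539953 / 137207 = 805.64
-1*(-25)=25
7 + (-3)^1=4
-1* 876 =-876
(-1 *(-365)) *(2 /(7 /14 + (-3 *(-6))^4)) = 1460 /209953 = 0.01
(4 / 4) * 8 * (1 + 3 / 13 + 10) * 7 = 8176 / 13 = 628.92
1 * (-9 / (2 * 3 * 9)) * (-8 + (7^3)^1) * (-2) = 335 / 3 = 111.67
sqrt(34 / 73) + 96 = 96.68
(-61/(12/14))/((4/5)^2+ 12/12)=-10675/246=-43.39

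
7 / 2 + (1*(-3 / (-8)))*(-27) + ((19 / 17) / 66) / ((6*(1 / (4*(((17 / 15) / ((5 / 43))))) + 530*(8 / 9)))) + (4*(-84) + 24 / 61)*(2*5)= -223803195106809 / 66554799080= -3362.69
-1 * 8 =-8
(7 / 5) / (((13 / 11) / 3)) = 3.55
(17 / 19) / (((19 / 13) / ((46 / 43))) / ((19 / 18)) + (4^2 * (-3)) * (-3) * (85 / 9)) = 5083 / 7733513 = 0.00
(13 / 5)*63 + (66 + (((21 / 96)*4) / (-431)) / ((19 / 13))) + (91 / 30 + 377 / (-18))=124930565 / 589608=211.89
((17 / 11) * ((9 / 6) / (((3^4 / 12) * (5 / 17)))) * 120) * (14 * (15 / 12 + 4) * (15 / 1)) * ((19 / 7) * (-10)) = -46124400 / 11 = -4193127.27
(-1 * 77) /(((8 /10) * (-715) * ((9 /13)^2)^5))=5.32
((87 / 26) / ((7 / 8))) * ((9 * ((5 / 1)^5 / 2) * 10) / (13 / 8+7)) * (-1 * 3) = -187052.08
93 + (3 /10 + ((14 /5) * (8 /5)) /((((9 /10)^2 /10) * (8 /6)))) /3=86611 /810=106.93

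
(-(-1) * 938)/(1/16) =15008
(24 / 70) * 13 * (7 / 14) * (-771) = -60138 / 35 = -1718.23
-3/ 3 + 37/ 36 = 1/ 36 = 0.03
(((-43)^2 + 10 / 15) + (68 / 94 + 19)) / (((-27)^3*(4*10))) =-32948 / 13876515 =-0.00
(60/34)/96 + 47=12789/272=47.02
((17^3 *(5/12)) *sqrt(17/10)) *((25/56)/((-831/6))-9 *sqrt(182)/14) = -14739 *sqrt(7735)/56-122825 *sqrt(170)/186144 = -23156.43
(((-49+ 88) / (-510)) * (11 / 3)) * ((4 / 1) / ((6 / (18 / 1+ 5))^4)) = -40017263 / 165240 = -242.18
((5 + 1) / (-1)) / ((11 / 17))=-102 / 11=-9.27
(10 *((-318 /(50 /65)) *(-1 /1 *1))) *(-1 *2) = -8268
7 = 7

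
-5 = -5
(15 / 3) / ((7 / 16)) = 80 / 7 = 11.43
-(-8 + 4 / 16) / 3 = 31 / 12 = 2.58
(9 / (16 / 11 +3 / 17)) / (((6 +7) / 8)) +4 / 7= 110108 / 27755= 3.97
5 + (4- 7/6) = 47/6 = 7.83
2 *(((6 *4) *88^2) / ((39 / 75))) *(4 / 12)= 3097600 / 13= 238276.92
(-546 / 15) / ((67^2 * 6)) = -91 / 67335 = -0.00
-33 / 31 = -1.06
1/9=0.11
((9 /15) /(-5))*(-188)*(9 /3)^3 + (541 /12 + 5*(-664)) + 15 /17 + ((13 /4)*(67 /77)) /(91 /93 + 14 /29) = -2060654059433 /773815350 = -2662.98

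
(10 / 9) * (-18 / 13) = -20 / 13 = -1.54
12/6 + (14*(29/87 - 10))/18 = -149/27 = -5.52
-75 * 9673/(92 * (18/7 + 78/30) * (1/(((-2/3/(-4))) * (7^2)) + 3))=-24395875/49956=-488.35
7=7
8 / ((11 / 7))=56 / 11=5.09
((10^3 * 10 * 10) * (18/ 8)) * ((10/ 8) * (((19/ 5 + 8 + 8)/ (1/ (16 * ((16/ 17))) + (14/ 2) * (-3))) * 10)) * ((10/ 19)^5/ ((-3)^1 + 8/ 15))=21384000000000000/ 490968338017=43554.74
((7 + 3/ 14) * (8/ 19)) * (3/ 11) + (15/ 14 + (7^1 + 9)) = 52375/ 2926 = 17.90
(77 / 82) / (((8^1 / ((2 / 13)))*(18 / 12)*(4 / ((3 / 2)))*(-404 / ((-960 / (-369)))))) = -385 / 13242918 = -0.00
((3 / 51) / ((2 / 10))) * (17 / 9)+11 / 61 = 404 / 549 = 0.74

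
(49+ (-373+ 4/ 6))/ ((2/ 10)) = -4850/ 3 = -1616.67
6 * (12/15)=24/5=4.80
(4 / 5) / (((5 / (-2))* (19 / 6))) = -48 / 475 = -0.10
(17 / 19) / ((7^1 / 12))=204 / 133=1.53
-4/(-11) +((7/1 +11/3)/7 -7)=-1181/231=-5.11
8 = 8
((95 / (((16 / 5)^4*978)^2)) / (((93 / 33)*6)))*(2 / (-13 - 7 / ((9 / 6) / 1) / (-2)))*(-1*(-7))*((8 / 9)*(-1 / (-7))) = -408203125 / 4584603329048346624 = -0.00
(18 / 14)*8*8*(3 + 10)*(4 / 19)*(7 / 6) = 4992 / 19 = 262.74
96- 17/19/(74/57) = 7053/74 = 95.31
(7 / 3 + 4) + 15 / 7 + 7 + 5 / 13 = 4330 / 273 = 15.86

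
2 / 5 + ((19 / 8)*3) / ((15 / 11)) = 45 / 8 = 5.62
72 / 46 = 36 / 23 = 1.57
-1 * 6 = -6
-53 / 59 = -0.90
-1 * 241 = -241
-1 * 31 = -31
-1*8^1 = -8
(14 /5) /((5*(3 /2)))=28 /75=0.37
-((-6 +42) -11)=-25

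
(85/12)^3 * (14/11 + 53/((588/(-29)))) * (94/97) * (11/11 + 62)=-29101.08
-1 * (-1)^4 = -1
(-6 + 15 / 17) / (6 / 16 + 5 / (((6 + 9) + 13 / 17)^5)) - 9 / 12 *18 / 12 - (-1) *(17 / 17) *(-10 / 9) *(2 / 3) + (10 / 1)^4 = 19008140350094862721 / 1903767275449656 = 9984.49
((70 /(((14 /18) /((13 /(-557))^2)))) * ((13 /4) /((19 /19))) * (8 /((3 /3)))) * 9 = 3559140 /310249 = 11.47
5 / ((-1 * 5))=-1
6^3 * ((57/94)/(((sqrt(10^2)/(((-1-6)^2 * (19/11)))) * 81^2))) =35378/209385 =0.17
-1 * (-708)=708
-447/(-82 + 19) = 149/21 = 7.10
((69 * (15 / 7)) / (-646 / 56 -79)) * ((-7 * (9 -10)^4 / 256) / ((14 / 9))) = 621 / 21632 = 0.03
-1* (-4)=4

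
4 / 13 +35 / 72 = 0.79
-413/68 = -6.07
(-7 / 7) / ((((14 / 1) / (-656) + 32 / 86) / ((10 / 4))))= -35260 / 4947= -7.13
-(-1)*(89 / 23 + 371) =8622 / 23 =374.87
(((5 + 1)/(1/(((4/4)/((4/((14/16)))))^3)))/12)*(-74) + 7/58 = -253351/950272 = -0.27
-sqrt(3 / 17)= -sqrt(51) / 17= -0.42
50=50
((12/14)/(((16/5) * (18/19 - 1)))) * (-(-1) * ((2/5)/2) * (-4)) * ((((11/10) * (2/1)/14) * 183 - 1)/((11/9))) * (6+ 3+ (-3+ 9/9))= 996759/1540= 647.25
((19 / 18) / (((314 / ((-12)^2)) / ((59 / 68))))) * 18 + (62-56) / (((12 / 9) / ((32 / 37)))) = 1130922 / 98753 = 11.45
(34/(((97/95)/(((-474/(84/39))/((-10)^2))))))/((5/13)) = -12937119/67900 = -190.53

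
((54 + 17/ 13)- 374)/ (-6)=1381/ 26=53.12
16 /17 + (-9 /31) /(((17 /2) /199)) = -3086 /527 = -5.86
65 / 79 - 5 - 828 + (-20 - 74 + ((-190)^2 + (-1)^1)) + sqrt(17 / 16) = sqrt(17) / 4 + 2778653 / 79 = 35173.85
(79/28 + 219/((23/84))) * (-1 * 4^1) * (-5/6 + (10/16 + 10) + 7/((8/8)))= -208312715/3864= -53911.16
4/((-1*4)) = -1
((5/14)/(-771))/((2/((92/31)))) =-115/167307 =-0.00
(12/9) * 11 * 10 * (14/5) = 1232/3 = 410.67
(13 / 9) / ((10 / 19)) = 247 / 90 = 2.74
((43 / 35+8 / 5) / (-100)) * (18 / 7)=-891 / 12250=-0.07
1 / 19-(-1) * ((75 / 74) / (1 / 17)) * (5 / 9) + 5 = 61687 / 4218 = 14.62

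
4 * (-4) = -16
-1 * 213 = -213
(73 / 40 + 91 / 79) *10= 9407 / 316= 29.77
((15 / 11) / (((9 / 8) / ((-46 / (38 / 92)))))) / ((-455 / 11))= 16928 / 5187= 3.26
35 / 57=0.61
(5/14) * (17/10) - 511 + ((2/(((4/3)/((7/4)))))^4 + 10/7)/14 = -203473449/401408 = -506.90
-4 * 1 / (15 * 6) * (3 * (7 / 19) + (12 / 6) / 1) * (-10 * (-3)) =-236 / 57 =-4.14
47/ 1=47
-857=-857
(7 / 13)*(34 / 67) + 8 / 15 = 10538 / 13065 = 0.81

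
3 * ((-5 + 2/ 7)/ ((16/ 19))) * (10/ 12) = -3135/ 224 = -14.00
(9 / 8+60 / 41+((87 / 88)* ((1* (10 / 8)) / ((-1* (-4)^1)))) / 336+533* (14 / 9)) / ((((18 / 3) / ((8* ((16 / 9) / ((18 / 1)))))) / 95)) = 4597667740255 / 441878976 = 10404.81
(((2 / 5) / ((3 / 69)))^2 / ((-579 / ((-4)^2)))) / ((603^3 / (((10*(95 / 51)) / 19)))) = -67712 / 6474417127083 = -0.00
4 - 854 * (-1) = 858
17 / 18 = 0.94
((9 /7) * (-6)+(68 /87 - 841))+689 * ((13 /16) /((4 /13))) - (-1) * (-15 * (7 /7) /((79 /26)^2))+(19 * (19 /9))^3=65504.65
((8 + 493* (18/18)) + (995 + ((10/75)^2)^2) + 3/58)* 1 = 1496.05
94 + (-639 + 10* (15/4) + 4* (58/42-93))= -36707/42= -873.98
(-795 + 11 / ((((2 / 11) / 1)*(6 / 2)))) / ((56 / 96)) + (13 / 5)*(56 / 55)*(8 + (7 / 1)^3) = -768254 / 1925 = -399.09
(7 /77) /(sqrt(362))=sqrt(362) /3982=0.00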